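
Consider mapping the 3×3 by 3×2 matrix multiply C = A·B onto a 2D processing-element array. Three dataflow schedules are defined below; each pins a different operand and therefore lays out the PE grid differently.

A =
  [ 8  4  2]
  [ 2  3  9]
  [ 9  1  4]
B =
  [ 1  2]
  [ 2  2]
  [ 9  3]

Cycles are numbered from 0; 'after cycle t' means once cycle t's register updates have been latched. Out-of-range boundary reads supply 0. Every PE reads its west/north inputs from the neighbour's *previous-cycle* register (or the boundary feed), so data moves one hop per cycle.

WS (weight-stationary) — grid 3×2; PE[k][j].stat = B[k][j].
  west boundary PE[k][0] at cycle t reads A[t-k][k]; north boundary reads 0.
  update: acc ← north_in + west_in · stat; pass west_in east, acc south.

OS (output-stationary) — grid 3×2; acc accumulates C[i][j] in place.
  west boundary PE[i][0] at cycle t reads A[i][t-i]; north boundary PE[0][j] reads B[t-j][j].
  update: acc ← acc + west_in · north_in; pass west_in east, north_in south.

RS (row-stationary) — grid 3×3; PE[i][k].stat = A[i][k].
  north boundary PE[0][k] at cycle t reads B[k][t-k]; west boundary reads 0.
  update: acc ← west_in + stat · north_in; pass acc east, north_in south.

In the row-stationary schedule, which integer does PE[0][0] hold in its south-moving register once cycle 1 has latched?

RS (3×3). Following PE[0][0] plus its west/north inputs:
  c0 r0c0: 8 / 8 / 1
  c1 r0c0: 16 / 16 / 2

register = 2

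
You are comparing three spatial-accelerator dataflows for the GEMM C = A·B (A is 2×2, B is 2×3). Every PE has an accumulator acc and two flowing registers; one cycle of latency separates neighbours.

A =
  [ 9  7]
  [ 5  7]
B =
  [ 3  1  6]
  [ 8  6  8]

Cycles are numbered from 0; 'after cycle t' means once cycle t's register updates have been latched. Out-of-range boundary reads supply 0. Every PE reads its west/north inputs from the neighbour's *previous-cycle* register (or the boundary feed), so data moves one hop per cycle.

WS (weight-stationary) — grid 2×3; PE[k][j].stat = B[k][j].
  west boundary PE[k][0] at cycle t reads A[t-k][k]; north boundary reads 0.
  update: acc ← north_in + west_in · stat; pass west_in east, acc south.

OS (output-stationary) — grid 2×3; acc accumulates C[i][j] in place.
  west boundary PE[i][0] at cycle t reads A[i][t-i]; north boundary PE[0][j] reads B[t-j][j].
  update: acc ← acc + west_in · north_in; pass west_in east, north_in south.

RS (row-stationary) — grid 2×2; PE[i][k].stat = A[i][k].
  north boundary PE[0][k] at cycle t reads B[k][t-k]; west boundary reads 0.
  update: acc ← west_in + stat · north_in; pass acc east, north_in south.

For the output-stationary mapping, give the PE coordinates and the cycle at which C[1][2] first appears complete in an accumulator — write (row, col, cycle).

OS — PE[1][2] is where C[1][2] collects:
  cycle 0: PE[1][2] → acc 0, east 0, south 0
  cycle 1: PE[1][2] → acc 0, east 0, south 0
  cycle 2: PE[1][2] → acc 0, east 0, south 0
  cycle 3: PE[1][2] → acc 30, east 5, south 6
  cycle 4: PE[1][2] → acc 86, east 7, south 8

(row, col, cycle) = (1, 2, 4)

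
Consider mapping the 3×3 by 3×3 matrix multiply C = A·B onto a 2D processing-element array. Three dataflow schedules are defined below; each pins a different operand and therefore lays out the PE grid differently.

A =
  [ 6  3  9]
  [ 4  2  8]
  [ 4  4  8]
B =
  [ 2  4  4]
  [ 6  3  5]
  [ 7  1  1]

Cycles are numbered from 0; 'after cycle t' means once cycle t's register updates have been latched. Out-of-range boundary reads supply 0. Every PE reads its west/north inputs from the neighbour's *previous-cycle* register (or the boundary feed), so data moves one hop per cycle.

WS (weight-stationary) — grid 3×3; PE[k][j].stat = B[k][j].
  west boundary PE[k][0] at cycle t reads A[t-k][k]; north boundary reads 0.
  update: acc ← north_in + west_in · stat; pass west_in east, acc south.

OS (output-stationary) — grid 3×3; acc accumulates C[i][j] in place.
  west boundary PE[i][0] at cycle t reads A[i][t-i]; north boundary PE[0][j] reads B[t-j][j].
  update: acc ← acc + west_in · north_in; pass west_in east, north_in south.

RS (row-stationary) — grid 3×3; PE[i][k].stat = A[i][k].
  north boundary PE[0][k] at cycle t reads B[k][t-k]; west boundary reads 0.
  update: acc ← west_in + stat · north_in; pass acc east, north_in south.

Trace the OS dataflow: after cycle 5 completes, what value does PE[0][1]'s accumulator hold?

PE[0][1].acc = 42

OS (3×3). Following PE[0][1] plus its west/north inputs:
  @0  [0,0]  acc 12  |  →6  ↓2
  @0  [0,1]  acc 0  |  →0  ↓0
  @1  [0,0]  acc 30  |  →3  ↓6
  @1  [0,1]  acc 24  |  →6  ↓4
  @2  [0,0]  acc 93  |  →9  ↓7
  @2  [0,1]  acc 33  |  →3  ↓3
  @3  [0,0]  acc 93  |  →0  ↓0
  @3  [0,1]  acc 42  |  →9  ↓1
  @4  [0,0]  acc 93  |  →0  ↓0
  @4  [0,1]  acc 42  |  →0  ↓0
  @5  [0,0]  acc 93  |  →0  ↓0
  @5  [0,1]  acc 42  |  →0  ↓0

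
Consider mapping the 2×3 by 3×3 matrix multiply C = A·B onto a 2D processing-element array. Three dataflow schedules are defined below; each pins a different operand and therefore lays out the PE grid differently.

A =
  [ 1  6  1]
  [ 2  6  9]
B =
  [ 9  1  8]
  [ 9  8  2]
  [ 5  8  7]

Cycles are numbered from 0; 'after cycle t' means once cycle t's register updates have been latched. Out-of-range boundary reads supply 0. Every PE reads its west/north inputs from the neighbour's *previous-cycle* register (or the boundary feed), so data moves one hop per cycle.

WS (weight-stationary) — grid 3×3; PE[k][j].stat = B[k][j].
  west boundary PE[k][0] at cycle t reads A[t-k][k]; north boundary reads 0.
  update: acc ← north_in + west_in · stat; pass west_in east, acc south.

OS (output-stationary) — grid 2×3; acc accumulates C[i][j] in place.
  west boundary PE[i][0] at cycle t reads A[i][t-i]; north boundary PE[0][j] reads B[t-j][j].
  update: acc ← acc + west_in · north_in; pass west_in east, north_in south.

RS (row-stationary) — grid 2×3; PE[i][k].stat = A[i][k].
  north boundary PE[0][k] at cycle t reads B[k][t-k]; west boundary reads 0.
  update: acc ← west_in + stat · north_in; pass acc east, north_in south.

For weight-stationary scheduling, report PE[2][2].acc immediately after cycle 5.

Tracing WS — 3×3 array, target PE[2][2]:
  @0  [1,2]  acc 0  |  →0  ↓0
  @0  [2,1]  acc 0  |  →0  ↓0
  @0  [2,2]  acc 0  |  →0  ↓0
  @1  [1,2]  acc 0  |  →0  ↓0
  @1  [2,1]  acc 0  |  →0  ↓0
  @1  [2,2]  acc 0  |  →0  ↓0
  @2  [1,2]  acc 0  |  →0  ↓0
  @2  [2,1]  acc 0  |  →0  ↓0
  @2  [2,2]  acc 0  |  →0  ↓0
  @3  [1,2]  acc 20  |  →6  ↓20
  @3  [2,1]  acc 57  |  →1  ↓57
  @3  [2,2]  acc 0  |  →0  ↓0
  @4  [1,2]  acc 28  |  →6  ↓28
  @4  [2,1]  acc 122  |  →9  ↓122
  @4  [2,2]  acc 27  |  →1  ↓27
  @5  [1,2]  acc 0  |  →0  ↓0
  @5  [2,1]  acc 0  |  →0  ↓0
  @5  [2,2]  acc 91  |  →9  ↓91

PE[2][2].acc = 91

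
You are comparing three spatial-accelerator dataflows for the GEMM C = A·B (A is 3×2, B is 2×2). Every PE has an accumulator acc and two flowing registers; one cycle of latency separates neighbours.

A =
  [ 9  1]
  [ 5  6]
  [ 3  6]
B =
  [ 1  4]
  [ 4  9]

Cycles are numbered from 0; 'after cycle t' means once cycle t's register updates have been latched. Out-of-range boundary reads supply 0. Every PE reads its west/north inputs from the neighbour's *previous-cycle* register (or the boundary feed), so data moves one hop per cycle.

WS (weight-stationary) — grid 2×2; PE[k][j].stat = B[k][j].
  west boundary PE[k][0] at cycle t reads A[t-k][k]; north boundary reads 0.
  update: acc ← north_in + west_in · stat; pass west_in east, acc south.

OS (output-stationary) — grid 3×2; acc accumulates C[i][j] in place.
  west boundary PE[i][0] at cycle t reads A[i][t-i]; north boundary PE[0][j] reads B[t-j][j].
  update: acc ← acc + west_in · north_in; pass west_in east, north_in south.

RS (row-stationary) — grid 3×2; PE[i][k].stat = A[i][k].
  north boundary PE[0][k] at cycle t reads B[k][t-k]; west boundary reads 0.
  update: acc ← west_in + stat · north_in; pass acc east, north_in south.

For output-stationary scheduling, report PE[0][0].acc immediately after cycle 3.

PE[0][0].acc = 13

OS (3×2). Following PE[0][0] plus its west/north inputs:
  [0] (0,0) acc=9 (h:9 v:1)
  [1] (0,0) acc=13 (h:1 v:4)
  [2] (0,0) acc=13 (h:0 v:0)
  [3] (0,0) acc=13 (h:0 v:0)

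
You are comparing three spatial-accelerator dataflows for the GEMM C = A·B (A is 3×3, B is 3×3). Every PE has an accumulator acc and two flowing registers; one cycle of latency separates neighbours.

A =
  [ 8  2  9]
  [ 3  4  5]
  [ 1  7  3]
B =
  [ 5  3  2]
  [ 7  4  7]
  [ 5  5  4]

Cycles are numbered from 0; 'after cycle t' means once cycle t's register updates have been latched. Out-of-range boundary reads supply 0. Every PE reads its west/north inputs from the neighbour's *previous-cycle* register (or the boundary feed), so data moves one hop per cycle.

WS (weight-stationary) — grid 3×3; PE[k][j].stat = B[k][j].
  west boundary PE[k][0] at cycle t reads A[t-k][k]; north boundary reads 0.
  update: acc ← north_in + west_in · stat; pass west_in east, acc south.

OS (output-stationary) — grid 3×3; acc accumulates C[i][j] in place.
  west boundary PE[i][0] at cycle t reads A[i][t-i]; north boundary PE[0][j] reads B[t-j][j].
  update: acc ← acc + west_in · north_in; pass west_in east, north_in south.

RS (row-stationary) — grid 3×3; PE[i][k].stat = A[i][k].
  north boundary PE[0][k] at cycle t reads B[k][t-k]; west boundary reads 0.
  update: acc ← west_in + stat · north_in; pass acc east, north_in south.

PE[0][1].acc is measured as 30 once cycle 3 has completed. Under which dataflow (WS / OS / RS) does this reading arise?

Under WS (3×3), PE[0][1]:
  step 0 · PE0,1: acc=0; fwd→0 fwd↓0
  step 1 · PE0,1: acc=24; fwd→8 fwd↓24
  step 2 · PE0,1: acc=9; fwd→3 fwd↓9
  step 3 · PE0,1: acc=3; fwd→1 fwd↓3
Under OS (3×3), PE[0][1]:
  step 0 · PE0,1: acc=0; fwd→0 fwd↓0
  step 1 · PE0,1: acc=24; fwd→8 fwd↓3
  step 2 · PE0,1: acc=32; fwd→2 fwd↓4
  step 3 · PE0,1: acc=77; fwd→9 fwd↓5
Under RS (3×3), PE[0][1]:
  step 0 · PE0,1: acc=0; fwd→0 fwd↓0
  step 1 · PE0,1: acc=54; fwd→54 fwd↓7
  step 2 · PE0,1: acc=32; fwd→32 fwd↓4
  step 3 · PE0,1: acc=30; fwd→30 fwd↓7

dataflow = RS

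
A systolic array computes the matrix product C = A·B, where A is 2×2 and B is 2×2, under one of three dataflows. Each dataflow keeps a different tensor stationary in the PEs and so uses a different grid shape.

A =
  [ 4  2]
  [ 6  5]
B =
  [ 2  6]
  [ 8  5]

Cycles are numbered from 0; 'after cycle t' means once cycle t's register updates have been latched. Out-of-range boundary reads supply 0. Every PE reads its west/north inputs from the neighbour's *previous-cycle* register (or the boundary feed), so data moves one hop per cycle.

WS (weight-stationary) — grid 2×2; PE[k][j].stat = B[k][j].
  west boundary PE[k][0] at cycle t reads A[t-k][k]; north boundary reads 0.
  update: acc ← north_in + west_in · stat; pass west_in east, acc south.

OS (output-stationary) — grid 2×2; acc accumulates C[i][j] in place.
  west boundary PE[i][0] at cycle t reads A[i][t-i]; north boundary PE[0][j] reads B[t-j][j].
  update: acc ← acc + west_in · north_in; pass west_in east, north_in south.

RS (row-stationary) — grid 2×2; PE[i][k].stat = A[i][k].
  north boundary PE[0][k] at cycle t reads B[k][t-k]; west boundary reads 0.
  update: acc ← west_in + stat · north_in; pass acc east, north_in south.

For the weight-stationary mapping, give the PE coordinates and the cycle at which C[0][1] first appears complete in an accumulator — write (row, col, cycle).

(row, col, cycle) = (1, 1, 2)

Under WS, C[0][1] lands at PE[1][1]:
  c0 r1c1: 0 / 0 / 0
  c1 r1c1: 0 / 0 / 0
  c2 r1c1: 34 / 2 / 34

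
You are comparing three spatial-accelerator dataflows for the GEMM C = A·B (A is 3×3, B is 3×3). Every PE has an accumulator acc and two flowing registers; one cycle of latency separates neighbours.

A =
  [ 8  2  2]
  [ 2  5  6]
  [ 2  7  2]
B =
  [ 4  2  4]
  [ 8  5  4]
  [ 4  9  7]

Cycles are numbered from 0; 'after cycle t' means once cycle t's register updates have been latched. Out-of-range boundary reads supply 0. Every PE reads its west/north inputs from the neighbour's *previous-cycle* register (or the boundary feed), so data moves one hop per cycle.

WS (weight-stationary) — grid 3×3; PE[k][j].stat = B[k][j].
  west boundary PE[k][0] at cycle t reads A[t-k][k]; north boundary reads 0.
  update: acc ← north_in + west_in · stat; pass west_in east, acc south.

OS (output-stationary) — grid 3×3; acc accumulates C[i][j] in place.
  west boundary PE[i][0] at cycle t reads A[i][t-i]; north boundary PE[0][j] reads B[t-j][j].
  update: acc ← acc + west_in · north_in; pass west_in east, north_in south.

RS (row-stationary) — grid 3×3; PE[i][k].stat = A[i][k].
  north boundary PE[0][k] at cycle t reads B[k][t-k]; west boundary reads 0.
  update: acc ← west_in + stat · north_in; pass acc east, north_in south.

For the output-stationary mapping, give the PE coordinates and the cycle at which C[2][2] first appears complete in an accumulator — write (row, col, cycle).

(row, col, cycle) = (2, 2, 6)

OS: C[2][2] accumulates in PE[2][2]:
  @0  [2,2]  acc 0  |  →0  ↓0
  @1  [2,2]  acc 0  |  →0  ↓0
  @2  [2,2]  acc 0  |  →0  ↓0
  @3  [2,2]  acc 0  |  →0  ↓0
  @4  [2,2]  acc 8  |  →2  ↓4
  @5  [2,2]  acc 36  |  →7  ↓4
  @6  [2,2]  acc 50  |  →2  ↓7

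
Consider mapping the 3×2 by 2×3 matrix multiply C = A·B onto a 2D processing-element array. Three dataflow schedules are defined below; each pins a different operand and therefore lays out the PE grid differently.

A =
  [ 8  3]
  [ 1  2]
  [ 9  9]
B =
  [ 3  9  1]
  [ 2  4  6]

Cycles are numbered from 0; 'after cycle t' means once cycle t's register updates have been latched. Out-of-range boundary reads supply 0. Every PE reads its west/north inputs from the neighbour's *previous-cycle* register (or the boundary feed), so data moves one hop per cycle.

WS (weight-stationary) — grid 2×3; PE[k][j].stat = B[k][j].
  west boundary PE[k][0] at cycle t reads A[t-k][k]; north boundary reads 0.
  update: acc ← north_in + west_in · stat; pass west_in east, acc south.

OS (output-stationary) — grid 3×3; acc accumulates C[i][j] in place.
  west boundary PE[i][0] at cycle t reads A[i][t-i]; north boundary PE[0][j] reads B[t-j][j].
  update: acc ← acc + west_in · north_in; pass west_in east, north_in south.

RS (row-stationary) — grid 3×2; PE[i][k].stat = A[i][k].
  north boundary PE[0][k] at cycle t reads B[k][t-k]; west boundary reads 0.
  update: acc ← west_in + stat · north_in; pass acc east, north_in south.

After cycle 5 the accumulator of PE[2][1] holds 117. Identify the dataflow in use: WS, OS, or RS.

dataflow = OS

— WS: 2×3 array has no PE[2][1].
Under OS (3×3), PE[2][1]:
  after 0 — PE[2][1] acc=0, pass-E 0, pass-S 0
  after 1 — PE[2][1] acc=0, pass-E 0, pass-S 0
  after 2 — PE[2][1] acc=0, pass-E 0, pass-S 0
  after 3 — PE[2][1] acc=81, pass-E 9, pass-S 9
  after 4 — PE[2][1] acc=117, pass-E 9, pass-S 4
  after 5 — PE[2][1] acc=117, pass-E 0, pass-S 0
Under RS (3×2), PE[2][1]:
  after 0 — PE[2][1] acc=0, pass-E 0, pass-S 0
  after 1 — PE[2][1] acc=0, pass-E 0, pass-S 0
  after 2 — PE[2][1] acc=0, pass-E 0, pass-S 0
  after 3 — PE[2][1] acc=45, pass-E 45, pass-S 2
  after 4 — PE[2][1] acc=117, pass-E 117, pass-S 4
  after 5 — PE[2][1] acc=63, pass-E 63, pass-S 6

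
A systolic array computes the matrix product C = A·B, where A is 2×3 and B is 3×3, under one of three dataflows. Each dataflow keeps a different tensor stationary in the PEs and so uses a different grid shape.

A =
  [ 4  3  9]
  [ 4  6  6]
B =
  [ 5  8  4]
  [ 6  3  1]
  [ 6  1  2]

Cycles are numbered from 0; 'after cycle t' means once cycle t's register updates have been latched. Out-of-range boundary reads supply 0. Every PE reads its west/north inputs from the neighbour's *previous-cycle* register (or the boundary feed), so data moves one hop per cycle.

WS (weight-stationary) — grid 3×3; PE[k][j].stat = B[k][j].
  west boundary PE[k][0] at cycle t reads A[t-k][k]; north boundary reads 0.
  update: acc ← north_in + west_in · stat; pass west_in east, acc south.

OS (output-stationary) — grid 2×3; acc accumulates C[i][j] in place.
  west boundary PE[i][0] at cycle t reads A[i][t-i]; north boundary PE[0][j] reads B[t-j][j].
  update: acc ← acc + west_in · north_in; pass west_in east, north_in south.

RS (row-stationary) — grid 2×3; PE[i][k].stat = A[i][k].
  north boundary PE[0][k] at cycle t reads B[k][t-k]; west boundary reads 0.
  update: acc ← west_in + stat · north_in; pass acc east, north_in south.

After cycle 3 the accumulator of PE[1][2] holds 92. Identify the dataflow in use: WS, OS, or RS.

dataflow = RS

WS (3×3 grid), PE[1][2]:
  t=0 PE[1][2]: acc=0 h=0 v=0
  t=1 PE[1][2]: acc=0 h=0 v=0
  t=2 PE[1][2]: acc=0 h=0 v=0
  t=3 PE[1][2]: acc=19 h=3 v=19
OS (2×3 grid), PE[1][2]:
  t=0 PE[1][2]: acc=0 h=0 v=0
  t=1 PE[1][2]: acc=0 h=0 v=0
  t=2 PE[1][2]: acc=0 h=0 v=0
  t=3 PE[1][2]: acc=16 h=4 v=4
RS (2×3 grid), PE[1][2]:
  t=0 PE[1][2]: acc=0 h=0 v=0
  t=1 PE[1][2]: acc=0 h=0 v=0
  t=2 PE[1][2]: acc=0 h=0 v=0
  t=3 PE[1][2]: acc=92 h=92 v=6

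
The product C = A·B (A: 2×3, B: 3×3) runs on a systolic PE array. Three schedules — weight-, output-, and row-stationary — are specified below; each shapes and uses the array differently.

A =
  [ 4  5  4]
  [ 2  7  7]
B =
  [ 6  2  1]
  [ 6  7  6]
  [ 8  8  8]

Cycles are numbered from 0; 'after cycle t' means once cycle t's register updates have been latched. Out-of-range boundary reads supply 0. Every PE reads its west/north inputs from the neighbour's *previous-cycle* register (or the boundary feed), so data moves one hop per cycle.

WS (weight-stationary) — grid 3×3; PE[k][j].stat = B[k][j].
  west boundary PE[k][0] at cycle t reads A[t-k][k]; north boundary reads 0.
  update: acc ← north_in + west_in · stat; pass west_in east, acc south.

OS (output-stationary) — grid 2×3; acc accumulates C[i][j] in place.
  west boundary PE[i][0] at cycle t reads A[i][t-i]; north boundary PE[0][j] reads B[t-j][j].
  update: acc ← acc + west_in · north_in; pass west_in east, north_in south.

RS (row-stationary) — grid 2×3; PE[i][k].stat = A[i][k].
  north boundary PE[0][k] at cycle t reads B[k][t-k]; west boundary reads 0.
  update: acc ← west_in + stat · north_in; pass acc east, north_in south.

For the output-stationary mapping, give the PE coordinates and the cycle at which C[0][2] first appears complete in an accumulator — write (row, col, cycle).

(row, col, cycle) = (0, 2, 4)

OS: C[0][2] accumulates in PE[0][2]:
  @0  [0,2]  acc 0  |  →0  ↓0
  @1  [0,2]  acc 0  |  →0  ↓0
  @2  [0,2]  acc 4  |  →4  ↓1
  @3  [0,2]  acc 34  |  →5  ↓6
  @4  [0,2]  acc 66  |  →4  ↓8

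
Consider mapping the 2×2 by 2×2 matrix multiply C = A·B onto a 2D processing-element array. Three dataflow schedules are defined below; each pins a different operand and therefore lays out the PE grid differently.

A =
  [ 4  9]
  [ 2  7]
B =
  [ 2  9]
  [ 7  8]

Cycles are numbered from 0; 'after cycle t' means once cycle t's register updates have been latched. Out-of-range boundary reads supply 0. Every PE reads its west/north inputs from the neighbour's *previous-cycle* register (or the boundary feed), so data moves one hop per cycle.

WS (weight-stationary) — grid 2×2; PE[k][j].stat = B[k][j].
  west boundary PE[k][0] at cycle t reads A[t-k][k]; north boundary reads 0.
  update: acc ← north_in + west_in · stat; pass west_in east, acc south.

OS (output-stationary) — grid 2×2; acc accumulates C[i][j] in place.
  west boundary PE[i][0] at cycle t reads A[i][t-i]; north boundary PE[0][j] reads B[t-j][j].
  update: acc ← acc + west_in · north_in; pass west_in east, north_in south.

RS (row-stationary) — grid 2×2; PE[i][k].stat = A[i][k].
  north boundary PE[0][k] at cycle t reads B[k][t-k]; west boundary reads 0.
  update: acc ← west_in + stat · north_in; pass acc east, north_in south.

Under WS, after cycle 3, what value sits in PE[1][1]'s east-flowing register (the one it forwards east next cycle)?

register = 7

WS (2×2). Following PE[1][1] plus its west/north inputs:
  step 0 · PE0,1: acc=0; fwd→0 fwd↓0
  step 0 · PE1,0: acc=0; fwd→0 fwd↓0
  step 0 · PE1,1: acc=0; fwd→0 fwd↓0
  step 1 · PE0,1: acc=36; fwd→4 fwd↓36
  step 1 · PE1,0: acc=71; fwd→9 fwd↓71
  step 1 · PE1,1: acc=0; fwd→0 fwd↓0
  step 2 · PE0,1: acc=18; fwd→2 fwd↓18
  step 2 · PE1,0: acc=53; fwd→7 fwd↓53
  step 2 · PE1,1: acc=108; fwd→9 fwd↓108
  step 3 · PE0,1: acc=0; fwd→0 fwd↓0
  step 3 · PE1,0: acc=0; fwd→0 fwd↓0
  step 3 · PE1,1: acc=74; fwd→7 fwd↓74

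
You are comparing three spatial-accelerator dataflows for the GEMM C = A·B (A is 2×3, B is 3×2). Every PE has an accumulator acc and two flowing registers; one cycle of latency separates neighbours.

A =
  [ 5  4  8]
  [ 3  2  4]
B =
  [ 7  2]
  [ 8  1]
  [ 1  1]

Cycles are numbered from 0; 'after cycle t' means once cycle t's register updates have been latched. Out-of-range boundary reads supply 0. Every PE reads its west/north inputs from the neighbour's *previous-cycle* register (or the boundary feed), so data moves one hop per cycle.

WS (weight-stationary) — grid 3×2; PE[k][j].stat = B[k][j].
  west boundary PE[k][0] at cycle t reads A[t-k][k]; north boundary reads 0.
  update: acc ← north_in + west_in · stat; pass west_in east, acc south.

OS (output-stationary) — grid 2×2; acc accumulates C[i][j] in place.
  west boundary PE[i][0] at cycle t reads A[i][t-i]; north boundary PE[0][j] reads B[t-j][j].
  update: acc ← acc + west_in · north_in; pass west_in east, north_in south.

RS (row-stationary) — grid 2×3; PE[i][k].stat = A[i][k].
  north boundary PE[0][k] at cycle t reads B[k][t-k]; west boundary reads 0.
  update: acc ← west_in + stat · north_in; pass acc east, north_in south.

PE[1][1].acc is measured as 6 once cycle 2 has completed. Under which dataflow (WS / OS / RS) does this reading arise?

dataflow = OS

WS (3×2 grid), PE[1][1]:
  cycle 0: PE[1][1] → acc 0, east 0, south 0
  cycle 1: PE[1][1] → acc 0, east 0, south 0
  cycle 2: PE[1][1] → acc 14, east 4, south 14
OS (2×2 grid), PE[1][1]:
  cycle 0: PE[1][1] → acc 0, east 0, south 0
  cycle 1: PE[1][1] → acc 0, east 0, south 0
  cycle 2: PE[1][1] → acc 6, east 3, south 2
RS (2×3 grid), PE[1][1]:
  cycle 0: PE[1][1] → acc 0, east 0, south 0
  cycle 1: PE[1][1] → acc 0, east 0, south 0
  cycle 2: PE[1][1] → acc 37, east 37, south 8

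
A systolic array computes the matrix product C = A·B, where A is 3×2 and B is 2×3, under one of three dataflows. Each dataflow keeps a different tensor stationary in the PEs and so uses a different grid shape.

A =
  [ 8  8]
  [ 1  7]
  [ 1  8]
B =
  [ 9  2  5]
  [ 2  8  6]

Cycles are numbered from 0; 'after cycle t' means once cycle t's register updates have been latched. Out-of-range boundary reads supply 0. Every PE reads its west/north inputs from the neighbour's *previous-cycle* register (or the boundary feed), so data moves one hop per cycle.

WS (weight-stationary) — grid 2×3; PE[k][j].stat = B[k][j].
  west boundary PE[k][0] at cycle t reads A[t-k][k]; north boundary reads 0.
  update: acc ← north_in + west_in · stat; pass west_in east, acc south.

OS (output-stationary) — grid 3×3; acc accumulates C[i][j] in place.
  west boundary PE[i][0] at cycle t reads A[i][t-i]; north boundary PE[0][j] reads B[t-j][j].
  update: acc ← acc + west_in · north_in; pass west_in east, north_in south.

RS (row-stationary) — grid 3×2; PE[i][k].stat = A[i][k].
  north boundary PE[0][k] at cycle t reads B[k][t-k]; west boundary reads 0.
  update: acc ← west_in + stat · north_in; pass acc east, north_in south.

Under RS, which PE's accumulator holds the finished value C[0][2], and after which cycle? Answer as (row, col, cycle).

Under RS, C[0][2] lands at PE[0][1]:
  @0  [0,1]  acc 0  |  →0  ↓0
  @1  [0,1]  acc 88  |  →88  ↓2
  @2  [0,1]  acc 80  |  →80  ↓8
  @3  [0,1]  acc 88  |  →88  ↓6

(row, col, cycle) = (0, 1, 3)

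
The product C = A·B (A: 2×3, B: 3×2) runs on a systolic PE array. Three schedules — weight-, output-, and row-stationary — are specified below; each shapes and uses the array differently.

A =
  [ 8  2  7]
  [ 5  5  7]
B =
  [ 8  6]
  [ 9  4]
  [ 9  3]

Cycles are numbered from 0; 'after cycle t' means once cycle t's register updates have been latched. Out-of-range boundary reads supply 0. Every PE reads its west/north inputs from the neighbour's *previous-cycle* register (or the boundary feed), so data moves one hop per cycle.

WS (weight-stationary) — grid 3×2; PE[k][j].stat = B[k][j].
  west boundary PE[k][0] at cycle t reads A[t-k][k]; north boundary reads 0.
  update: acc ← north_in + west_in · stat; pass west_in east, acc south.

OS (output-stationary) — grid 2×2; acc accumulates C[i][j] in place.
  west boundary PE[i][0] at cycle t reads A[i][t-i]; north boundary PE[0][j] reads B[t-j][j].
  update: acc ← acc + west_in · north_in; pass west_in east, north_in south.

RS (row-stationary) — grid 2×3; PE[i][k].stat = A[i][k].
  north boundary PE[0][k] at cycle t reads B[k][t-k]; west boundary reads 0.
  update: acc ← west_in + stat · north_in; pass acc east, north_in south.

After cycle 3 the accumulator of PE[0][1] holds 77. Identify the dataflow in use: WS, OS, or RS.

Under WS (3×2), PE[0][1]:
  after 0 — PE[0][1] acc=0, pass-E 0, pass-S 0
  after 1 — PE[0][1] acc=48, pass-E 8, pass-S 48
  after 2 — PE[0][1] acc=30, pass-E 5, pass-S 30
  after 3 — PE[0][1] acc=0, pass-E 0, pass-S 0
Under OS (2×2), PE[0][1]:
  after 0 — PE[0][1] acc=0, pass-E 0, pass-S 0
  after 1 — PE[0][1] acc=48, pass-E 8, pass-S 6
  after 2 — PE[0][1] acc=56, pass-E 2, pass-S 4
  after 3 — PE[0][1] acc=77, pass-E 7, pass-S 3
Under RS (2×3), PE[0][1]:
  after 0 — PE[0][1] acc=0, pass-E 0, pass-S 0
  after 1 — PE[0][1] acc=82, pass-E 82, pass-S 9
  after 2 — PE[0][1] acc=56, pass-E 56, pass-S 4
  after 3 — PE[0][1] acc=0, pass-E 0, pass-S 0

dataflow = OS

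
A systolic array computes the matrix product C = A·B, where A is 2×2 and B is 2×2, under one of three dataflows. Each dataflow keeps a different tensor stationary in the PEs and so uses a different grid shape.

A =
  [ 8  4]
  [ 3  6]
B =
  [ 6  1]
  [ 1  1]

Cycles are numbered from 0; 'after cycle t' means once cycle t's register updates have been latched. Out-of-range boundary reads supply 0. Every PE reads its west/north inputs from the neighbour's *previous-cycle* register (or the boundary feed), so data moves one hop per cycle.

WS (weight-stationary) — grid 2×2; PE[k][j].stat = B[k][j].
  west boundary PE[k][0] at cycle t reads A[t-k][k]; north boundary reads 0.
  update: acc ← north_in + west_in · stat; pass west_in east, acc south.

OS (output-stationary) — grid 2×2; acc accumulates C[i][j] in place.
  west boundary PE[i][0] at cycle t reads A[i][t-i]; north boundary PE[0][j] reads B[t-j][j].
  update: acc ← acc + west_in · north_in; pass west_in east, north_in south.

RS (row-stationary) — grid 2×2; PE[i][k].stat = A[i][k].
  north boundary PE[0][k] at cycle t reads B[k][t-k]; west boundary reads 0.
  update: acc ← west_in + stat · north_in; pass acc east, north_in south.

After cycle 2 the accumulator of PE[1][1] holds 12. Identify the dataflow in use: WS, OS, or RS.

dataflow = WS

WS [2×2] PE[1][1] across cycles:
  0: (1,1).acc=0  regs=<0,0>
  1: (1,1).acc=0  regs=<0,0>
  2: (1,1).acc=12  regs=<4,12>
OS [2×2] PE[1][1] across cycles:
  0: (1,1).acc=0  regs=<0,0>
  1: (1,1).acc=0  regs=<0,0>
  2: (1,1).acc=3  regs=<3,1>
RS [2×2] PE[1][1] across cycles:
  0: (1,1).acc=0  regs=<0,0>
  1: (1,1).acc=0  regs=<0,0>
  2: (1,1).acc=24  regs=<24,1>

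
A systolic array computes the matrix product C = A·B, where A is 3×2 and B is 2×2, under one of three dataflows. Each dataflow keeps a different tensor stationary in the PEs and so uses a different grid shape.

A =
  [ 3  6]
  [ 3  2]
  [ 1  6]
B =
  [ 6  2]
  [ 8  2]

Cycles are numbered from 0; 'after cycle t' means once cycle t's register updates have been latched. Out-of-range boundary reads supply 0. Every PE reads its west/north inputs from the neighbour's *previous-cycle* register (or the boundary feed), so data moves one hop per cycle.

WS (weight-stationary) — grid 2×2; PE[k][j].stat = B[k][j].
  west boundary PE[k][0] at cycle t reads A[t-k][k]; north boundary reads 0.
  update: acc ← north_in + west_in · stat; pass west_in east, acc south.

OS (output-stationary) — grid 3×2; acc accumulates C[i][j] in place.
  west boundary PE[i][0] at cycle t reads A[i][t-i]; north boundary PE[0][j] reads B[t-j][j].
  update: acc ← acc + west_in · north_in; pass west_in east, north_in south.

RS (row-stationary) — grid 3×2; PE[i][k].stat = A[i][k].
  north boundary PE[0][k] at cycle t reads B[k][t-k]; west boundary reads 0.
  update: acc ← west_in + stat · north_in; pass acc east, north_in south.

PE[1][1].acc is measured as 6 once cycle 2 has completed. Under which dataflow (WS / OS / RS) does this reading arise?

dataflow = OS

Under WS (2×2), PE[1][1]:
  0: (1,1).acc=0  regs=<0,0>
  1: (1,1).acc=0  regs=<0,0>
  2: (1,1).acc=18  regs=<6,18>
Under OS (3×2), PE[1][1]:
  0: (1,1).acc=0  regs=<0,0>
  1: (1,1).acc=0  regs=<0,0>
  2: (1,1).acc=6  regs=<3,2>
Under RS (3×2), PE[1][1]:
  0: (1,1).acc=0  regs=<0,0>
  1: (1,1).acc=0  regs=<0,0>
  2: (1,1).acc=34  regs=<34,8>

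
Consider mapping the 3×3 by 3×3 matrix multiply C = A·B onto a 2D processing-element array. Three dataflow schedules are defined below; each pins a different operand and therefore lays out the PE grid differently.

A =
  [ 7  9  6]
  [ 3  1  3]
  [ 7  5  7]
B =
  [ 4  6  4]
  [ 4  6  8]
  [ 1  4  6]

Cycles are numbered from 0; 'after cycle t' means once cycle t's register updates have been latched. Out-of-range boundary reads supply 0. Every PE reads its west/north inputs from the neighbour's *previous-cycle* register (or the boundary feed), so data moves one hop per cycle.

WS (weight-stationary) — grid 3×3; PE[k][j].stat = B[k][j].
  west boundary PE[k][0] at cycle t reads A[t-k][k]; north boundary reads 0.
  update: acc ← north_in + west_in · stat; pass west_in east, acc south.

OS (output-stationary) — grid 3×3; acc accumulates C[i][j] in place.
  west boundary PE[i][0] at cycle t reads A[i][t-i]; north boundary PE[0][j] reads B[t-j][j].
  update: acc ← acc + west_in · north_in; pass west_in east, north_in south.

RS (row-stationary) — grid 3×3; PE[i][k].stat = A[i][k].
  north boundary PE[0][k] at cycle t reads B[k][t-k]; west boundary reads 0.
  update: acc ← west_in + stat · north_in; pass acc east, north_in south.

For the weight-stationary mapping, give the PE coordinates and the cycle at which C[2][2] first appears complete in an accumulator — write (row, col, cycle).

(row, col, cycle) = (2, 2, 6)

WS: C[2][2] accumulates in PE[2][2]:
  t=0 PE[2][2]: acc=0 h=0 v=0
  t=1 PE[2][2]: acc=0 h=0 v=0
  t=2 PE[2][2]: acc=0 h=0 v=0
  t=3 PE[2][2]: acc=0 h=0 v=0
  t=4 PE[2][2]: acc=136 h=6 v=136
  t=5 PE[2][2]: acc=38 h=3 v=38
  t=6 PE[2][2]: acc=110 h=7 v=110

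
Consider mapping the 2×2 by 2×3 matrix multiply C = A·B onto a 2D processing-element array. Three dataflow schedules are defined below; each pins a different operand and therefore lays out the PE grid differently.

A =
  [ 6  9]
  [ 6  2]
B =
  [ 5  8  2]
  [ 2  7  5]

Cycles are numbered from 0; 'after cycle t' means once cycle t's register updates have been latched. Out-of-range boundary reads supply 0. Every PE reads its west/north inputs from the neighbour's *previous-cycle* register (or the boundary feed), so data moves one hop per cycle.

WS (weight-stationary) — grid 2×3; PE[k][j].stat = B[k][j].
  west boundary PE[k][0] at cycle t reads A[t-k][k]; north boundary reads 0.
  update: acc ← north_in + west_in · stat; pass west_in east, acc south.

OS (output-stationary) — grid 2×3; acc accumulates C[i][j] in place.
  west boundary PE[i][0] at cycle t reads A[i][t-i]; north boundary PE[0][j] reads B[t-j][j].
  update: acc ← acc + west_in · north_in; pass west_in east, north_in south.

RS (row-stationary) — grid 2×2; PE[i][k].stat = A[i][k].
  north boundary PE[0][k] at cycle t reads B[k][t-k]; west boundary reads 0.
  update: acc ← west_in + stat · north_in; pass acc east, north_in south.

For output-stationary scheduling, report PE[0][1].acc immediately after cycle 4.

PE[0][1].acc = 111

OS on a 2×3 grid — tracing PE[0][1] and its feeders:
  t=0 PE[0][0]: acc=30 h=6 v=5
  t=0 PE[0][1]: acc=0 h=0 v=0
  t=1 PE[0][0]: acc=48 h=9 v=2
  t=1 PE[0][1]: acc=48 h=6 v=8
  t=2 PE[0][0]: acc=48 h=0 v=0
  t=2 PE[0][1]: acc=111 h=9 v=7
  t=3 PE[0][0]: acc=48 h=0 v=0
  t=3 PE[0][1]: acc=111 h=0 v=0
  t=4 PE[0][0]: acc=48 h=0 v=0
  t=4 PE[0][1]: acc=111 h=0 v=0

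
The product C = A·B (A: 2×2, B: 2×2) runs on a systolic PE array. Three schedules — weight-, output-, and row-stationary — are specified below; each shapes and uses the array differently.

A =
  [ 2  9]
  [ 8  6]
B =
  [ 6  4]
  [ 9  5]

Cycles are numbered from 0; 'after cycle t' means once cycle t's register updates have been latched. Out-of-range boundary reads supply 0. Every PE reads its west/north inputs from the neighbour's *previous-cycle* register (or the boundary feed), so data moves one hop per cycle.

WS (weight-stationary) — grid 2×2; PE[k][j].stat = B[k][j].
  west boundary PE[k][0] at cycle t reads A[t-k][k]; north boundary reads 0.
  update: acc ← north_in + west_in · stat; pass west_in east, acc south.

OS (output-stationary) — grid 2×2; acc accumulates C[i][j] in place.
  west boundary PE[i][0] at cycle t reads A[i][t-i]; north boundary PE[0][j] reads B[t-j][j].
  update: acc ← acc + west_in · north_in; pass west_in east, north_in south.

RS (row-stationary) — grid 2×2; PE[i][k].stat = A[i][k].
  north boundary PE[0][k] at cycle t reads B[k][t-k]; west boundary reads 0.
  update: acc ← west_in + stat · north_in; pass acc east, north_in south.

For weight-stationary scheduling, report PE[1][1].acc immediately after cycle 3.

Tracing WS — 2×2 array, target PE[1][1]:
  [0] (0,1) acc=0 (h:0 v:0)
  [0] (1,0) acc=0 (h:0 v:0)
  [0] (1,1) acc=0 (h:0 v:0)
  [1] (0,1) acc=8 (h:2 v:8)
  [1] (1,0) acc=93 (h:9 v:93)
  [1] (1,1) acc=0 (h:0 v:0)
  [2] (0,1) acc=32 (h:8 v:32)
  [2] (1,0) acc=102 (h:6 v:102)
  [2] (1,1) acc=53 (h:9 v:53)
  [3] (0,1) acc=0 (h:0 v:0)
  [3] (1,0) acc=0 (h:0 v:0)
  [3] (1,1) acc=62 (h:6 v:62)

PE[1][1].acc = 62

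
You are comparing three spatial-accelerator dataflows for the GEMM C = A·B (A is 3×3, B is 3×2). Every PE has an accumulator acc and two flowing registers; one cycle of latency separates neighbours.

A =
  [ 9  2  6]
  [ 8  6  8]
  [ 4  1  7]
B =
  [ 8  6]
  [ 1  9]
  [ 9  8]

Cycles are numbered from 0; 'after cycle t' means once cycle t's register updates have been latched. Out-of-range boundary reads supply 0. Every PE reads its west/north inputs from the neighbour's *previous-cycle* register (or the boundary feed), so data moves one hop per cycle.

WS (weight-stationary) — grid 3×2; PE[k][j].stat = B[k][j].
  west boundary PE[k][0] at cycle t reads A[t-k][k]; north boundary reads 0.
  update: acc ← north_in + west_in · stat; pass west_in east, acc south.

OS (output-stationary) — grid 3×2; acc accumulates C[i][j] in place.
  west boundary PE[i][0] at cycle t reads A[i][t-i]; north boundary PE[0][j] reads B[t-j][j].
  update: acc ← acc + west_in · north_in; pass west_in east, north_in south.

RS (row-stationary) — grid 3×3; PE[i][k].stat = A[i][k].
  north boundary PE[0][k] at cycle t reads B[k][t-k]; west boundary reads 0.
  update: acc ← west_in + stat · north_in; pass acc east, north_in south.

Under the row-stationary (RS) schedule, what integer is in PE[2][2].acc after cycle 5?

PE[2][2].acc = 89

Tracing RS — 3×3 array, target PE[2][2]:
  [0] (1,2) acc=0 (h:0 v:0)
  [0] (2,1) acc=0 (h:0 v:0)
  [0] (2,2) acc=0 (h:0 v:0)
  [1] (1,2) acc=0 (h:0 v:0)
  [1] (2,1) acc=0 (h:0 v:0)
  [1] (2,2) acc=0 (h:0 v:0)
  [2] (1,2) acc=0 (h:0 v:0)
  [2] (2,1) acc=0 (h:0 v:0)
  [2] (2,2) acc=0 (h:0 v:0)
  [3] (1,2) acc=142 (h:142 v:9)
  [3] (2,1) acc=33 (h:33 v:1)
  [3] (2,2) acc=0 (h:0 v:0)
  [4] (1,2) acc=166 (h:166 v:8)
  [4] (2,1) acc=33 (h:33 v:9)
  [4] (2,2) acc=96 (h:96 v:9)
  [5] (1,2) acc=0 (h:0 v:0)
  [5] (2,1) acc=0 (h:0 v:0)
  [5] (2,2) acc=89 (h:89 v:8)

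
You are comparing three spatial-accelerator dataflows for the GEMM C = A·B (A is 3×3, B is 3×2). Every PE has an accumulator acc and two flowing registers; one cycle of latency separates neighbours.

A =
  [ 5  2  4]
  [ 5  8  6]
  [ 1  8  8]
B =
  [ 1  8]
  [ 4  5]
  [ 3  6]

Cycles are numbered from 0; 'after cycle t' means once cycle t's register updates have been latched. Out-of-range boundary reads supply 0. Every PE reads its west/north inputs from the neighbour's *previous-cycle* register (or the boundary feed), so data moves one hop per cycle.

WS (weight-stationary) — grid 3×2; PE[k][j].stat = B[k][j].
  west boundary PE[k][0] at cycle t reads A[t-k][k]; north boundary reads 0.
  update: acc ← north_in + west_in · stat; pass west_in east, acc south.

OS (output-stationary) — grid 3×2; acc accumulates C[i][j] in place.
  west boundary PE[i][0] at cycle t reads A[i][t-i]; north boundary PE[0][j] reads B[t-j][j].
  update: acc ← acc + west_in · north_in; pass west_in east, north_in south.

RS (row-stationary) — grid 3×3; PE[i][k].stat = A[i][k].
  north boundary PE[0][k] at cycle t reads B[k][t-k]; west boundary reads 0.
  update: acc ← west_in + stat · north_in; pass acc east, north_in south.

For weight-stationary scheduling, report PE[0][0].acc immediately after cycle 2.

WS 3×2: PE[0][0] cycle-by-cycle (with neighbour feeds):
  c0 r0c0: 5 / 5 / 5
  c1 r0c0: 5 / 5 / 5
  c2 r0c0: 1 / 1 / 1

PE[0][0].acc = 1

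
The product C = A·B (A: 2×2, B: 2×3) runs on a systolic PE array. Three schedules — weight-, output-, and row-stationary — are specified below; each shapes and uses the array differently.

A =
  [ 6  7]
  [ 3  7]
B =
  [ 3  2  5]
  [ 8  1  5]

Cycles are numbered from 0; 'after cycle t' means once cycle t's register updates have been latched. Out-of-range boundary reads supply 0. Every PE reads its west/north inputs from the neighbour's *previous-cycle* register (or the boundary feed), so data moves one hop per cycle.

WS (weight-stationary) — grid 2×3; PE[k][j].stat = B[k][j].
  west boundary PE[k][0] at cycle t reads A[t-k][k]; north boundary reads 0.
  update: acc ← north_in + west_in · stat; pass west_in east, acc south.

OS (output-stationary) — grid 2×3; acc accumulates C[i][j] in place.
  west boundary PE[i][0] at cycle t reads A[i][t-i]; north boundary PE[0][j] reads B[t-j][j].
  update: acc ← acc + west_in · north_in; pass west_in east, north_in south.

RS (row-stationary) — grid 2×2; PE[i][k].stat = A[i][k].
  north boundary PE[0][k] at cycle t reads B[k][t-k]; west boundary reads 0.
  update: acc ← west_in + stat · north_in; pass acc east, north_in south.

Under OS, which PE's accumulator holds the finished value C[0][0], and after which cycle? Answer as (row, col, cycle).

(row, col, cycle) = (0, 0, 1)

Under OS, C[0][0] lands at PE[0][0]:
  c0 r0c0: 18 / 6 / 3
  c1 r0c0: 74 / 7 / 8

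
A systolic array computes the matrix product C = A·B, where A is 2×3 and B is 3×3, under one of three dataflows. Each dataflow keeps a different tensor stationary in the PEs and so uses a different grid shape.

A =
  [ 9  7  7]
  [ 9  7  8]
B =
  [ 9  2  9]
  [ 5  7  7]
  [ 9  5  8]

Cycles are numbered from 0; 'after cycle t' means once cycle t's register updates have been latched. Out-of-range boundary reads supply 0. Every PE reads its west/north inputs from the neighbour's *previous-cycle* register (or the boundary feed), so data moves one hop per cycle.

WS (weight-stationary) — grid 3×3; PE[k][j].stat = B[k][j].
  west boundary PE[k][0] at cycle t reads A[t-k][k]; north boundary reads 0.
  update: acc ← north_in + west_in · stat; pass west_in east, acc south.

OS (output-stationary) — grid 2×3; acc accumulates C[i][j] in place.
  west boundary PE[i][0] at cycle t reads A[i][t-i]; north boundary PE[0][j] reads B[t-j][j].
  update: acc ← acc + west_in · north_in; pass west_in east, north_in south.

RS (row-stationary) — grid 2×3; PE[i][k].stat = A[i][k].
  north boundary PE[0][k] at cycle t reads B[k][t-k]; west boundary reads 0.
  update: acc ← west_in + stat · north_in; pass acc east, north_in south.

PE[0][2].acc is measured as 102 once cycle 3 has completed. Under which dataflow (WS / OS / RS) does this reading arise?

dataflow = RS

— WS: 3×3; PE[0][2] trace:
  [0] (0,2) acc=0 (h:0 v:0)
  [1] (0,2) acc=0 (h:0 v:0)
  [2] (0,2) acc=81 (h:9 v:81)
  [3] (0,2) acc=81 (h:9 v:81)
— OS: 2×3; PE[0][2] trace:
  [0] (0,2) acc=0 (h:0 v:0)
  [1] (0,2) acc=0 (h:0 v:0)
  [2] (0,2) acc=81 (h:9 v:9)
  [3] (0,2) acc=130 (h:7 v:7)
— RS: 2×3; PE[0][2] trace:
  [0] (0,2) acc=0 (h:0 v:0)
  [1] (0,2) acc=0 (h:0 v:0)
  [2] (0,2) acc=179 (h:179 v:9)
  [3] (0,2) acc=102 (h:102 v:5)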